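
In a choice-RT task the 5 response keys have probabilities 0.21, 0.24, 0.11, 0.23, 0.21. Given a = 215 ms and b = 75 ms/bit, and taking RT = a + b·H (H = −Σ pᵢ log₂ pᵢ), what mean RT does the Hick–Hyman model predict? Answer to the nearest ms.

386 ms

H = 0.21·log₂(1/0.21) + 0.24·log₂(1/0.24) + 0.11·log₂(1/0.11) + 0.23·log₂(1/0.23) + 0.21·log₂(1/0.21) = 2.2777 bits.
RT = 215 + 75 × 2.2777 = 385.83 ms.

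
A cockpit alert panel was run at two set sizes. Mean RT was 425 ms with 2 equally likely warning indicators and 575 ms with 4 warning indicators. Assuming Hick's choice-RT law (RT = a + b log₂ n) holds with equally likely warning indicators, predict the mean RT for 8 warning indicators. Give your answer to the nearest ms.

With log₂ n on the abscissa the relation is linear; from the two conditions:
  b = (575 − 425) / (log₂ 4 − log₂ 2) = 150 / (2 − 1) = 150 ms/bit
  a = 425 − 150 × 1 = 275 ms
Then RT(8) = 275 + 150 × log₂ 8 = 275 + 150 × 3 ≈ 725.000 ms.

725 ms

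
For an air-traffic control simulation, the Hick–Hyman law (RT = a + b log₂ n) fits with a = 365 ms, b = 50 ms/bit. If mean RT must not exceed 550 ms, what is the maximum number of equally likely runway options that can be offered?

Information budget: (550 − 365)/50 = 3.7000 bits, so n ≤ 2^3.7000 = 12.996 → at most 12.

12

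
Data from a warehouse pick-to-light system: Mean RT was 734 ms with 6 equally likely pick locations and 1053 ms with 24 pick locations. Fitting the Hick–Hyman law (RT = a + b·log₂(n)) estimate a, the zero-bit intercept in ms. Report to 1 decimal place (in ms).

Slope: b = (1053 − 734) / (log₂ 24 − log₂ 6) = 319/2.0000 = 159.500 ms/bit.
Intercept: a = 734 − 159.500·log₂(6) = 321.698 ms.

321.7 ms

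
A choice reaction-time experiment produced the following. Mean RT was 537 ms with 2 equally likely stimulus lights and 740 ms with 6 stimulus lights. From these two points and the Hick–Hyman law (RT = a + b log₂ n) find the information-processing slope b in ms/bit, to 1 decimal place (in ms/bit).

The slope on a log₂ axis is (740 − 537) / (2.5850 − 1) = 128.079 ms/bit.

128.1 ms/bit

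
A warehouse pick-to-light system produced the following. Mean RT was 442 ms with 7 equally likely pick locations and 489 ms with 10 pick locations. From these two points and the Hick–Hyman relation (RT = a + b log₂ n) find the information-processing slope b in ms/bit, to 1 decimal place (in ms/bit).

Slope: b = (489 − 442) / (log₂ 10 − log₂ 7) = 47/0.5146 = 91.338 ms/bit.

91.3 ms/bit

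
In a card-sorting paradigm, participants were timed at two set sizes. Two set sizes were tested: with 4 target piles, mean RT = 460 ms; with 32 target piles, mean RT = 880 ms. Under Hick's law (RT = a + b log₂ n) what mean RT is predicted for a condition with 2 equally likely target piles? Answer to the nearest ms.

320 ms

With log₂ n on the abscissa the relation is linear; from the two conditions:
  b = (880 − 460) / (log₂ 32 − log₂ 4) = 420 / (5 − 2) = 140 ms/bit
  a = 460 − 140 × 2 = 180 ms
Then RT(2) = 180 + 140 × log₂ 2 = 180 + 140 × 1 ≈ 320.000 ms.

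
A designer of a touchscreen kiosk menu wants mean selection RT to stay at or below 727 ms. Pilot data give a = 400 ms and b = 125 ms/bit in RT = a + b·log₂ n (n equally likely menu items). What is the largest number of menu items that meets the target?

125·log₂ n ≤ 727 − 400 = 327, giving log₂ n ≤ 2.6160 and n ≤ 6.130. The largest whole number is 6.

6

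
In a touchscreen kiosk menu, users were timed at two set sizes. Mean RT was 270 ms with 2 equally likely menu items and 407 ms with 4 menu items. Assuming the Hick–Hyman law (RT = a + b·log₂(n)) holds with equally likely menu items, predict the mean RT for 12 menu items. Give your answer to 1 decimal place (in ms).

Fit slope and intercept:
  b = (407 − 270) / (log₂ 4 − log₂ 2) = 137 / (2 − 1) = 137.000 ms/bit
  a = 270 − 137.000 × 1 = 133.000 ms
Then RT(12) = 133.000 + 137.000 × log₂ 12 = 133.000 + 137.000 × 3.5850 ≈ 624.140 ms.

624.1 ms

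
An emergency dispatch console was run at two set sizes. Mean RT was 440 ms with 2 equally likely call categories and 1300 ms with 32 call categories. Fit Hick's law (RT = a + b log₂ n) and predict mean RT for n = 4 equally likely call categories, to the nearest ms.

RT is linear in log₂ n, so two points fix the line:
  b = (1300 − 440) / (log₂ 32 − log₂ 2) = 860 / (5 − 1) = 215 ms/bit
  a = 440 − 215 × 1 = 225 ms
Then RT(4) = 225 + 215 × log₂ 4 = 225 + 215 × 2 ≈ 655.000 ms.

655 ms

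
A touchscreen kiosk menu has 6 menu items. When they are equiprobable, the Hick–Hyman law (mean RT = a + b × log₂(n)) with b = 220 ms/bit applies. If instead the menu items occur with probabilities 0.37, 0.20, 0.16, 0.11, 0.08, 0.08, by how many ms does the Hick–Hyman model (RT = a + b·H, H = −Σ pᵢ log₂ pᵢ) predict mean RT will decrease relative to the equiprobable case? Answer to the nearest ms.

51 ms

The RT saving is b·ΔH. Equiprobable H₀ = log₂(6) = 2.5850 bits; with the given probabilities H = 2.3514 bits.
b·(H₀ − H) = 220 × (2.5850 − 2.3514) = 51.38 ms.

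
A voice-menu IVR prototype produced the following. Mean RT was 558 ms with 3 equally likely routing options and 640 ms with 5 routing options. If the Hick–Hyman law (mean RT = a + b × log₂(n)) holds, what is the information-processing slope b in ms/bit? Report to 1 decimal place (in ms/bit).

The slope on a log₂ axis is (640 − 558) / (2.3219 − 1.5850) = 111.267 ms/bit.

111.3 ms/bit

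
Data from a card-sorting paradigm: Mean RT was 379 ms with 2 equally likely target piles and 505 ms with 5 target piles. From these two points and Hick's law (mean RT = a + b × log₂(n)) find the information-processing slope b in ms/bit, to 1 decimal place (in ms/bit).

Slope: b = (505 − 379) / (log₂ 5 − log₂ 2) = 126/1.3219 = 95.315 ms/bit.

95.3 ms/bit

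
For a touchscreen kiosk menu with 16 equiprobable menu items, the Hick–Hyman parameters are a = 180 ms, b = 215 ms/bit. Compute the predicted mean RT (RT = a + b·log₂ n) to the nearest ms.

log₂(16) = 4 bits, so RT = 180 + 215 × 4 ≈ 1040.000 ms.

1040 ms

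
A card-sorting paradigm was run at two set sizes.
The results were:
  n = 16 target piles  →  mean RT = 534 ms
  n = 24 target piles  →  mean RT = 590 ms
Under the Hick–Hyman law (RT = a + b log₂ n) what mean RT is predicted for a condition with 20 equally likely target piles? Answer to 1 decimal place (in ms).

564.8 ms

Solve the two-equation system in a and b:
  b = (590 − 534) / (log₂ 24 − log₂ 16) = 56 / (4.5850 − 4) = 95.733 ms/bit
  a = 534 − 95.733 × 4 = 151.069 ms
Then RT(20) = 151.069 + 95.733 × log₂ 20 = 151.069 + 95.733 × 4.3219 ≈ 564.819 ms.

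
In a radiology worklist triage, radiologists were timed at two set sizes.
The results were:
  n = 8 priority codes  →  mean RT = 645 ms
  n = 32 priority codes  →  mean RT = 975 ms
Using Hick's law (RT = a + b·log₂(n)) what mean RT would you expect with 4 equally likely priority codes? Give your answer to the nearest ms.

RT is linear in log₂ n, so two points fix the line:
  b = (975 − 645) / (log₂ 32 − log₂ 8) = 330 / (5 − 3) = 165 ms/bit
  a = 645 − 165 × 3 = 150 ms
Then RT(4) = 150 + 165 × log₂ 4 = 150 + 165 × 2 ≈ 480.000 ms.

480 ms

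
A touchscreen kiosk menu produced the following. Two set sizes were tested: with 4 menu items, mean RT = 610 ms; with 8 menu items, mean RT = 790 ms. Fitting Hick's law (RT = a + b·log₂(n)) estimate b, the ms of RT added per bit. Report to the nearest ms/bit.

180 ms/bit

The slope on a log₂ axis is (790 − 610) / (3 − 2) = 180 ms/bit.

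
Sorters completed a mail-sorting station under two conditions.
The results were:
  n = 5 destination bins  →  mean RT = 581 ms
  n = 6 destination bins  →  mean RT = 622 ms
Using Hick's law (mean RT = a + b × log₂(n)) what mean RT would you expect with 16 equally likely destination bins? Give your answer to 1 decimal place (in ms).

Fit slope and intercept:
  b = (622 − 581) / (log₂ 6 − log₂ 5) = 41 / (2.5850 − 2.3219) = 155.873 ms/bit
  a = 581 − 155.873 × 2.3219 = 219.074 ms
Then RT(16) = 219.074 + 155.873 × log₂ 16 = 219.074 + 155.873 × 4 ≈ 842.566 ms.

842.6 ms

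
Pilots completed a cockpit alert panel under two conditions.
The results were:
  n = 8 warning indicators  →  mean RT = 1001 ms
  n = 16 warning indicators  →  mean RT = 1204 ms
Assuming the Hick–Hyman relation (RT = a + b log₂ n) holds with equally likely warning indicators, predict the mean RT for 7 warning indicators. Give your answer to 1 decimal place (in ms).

Solve the two-equation system in a and b:
  b = (1204 − 1001) / (log₂ 16 − log₂ 8) = 203 / (4 − 3) = 203.000 ms/bit
  a = 1001 − 203.000 × 3 = 392.000 ms
Then RT(7) = 392.000 + 203.000 × log₂ 7 = 392.000 + 203.000 × 2.8074 ≈ 961.893 ms.

961.9 ms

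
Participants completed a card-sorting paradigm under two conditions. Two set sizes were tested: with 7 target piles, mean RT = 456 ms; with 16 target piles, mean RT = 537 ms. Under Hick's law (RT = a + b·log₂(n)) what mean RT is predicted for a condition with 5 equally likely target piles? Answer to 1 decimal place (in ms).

With log₂ n on the abscissa the relation is linear; from the two conditions:
  b = (537 − 456) / (log₂ 16 − log₂ 7) = 81 / (4 − 2.8074) = 67.916 ms/bit
  a = 456 − 67.916 × 2.8074 = 265.335 ms
Then RT(5) = 265.335 + 67.916 × log₂ 5 = 265.335 + 67.916 × 2.3219 ≈ 423.032 ms.

423.0 ms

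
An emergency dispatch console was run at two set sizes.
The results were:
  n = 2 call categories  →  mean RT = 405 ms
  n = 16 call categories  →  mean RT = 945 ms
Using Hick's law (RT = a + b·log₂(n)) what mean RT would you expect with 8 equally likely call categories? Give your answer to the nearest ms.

RT is linear in log₂ n, so two points fix the line:
  b = (945 − 405) / (log₂ 16 − log₂ 2) = 540 / (4 − 1) = 180 ms/bit
  a = 405 − 180 × 1 = 225 ms
Then RT(8) = 225 + 180 × log₂ 8 = 225 + 180 × 3 ≈ 765.000 ms.

765 ms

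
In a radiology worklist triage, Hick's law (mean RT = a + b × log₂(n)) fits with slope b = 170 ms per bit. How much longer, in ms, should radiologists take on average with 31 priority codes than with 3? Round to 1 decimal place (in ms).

Only the slope matters, since a is common to both: ΔRT = b·log₂(n₂/n₁).
log₂(31) − log₂(3) = 4.9542 − 1.5850 = 3.3692.
ΔRT = 170 × 3.3692 = 572.770 ms.

572.8 ms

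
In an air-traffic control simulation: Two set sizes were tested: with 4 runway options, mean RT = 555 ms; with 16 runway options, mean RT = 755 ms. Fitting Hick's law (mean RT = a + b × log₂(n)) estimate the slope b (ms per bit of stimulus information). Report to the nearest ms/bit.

100 ms/bit

Slope: b = (755 − 555) / (log₂ 16 − log₂ 4) = 200/2.0000 = 100 ms/bit.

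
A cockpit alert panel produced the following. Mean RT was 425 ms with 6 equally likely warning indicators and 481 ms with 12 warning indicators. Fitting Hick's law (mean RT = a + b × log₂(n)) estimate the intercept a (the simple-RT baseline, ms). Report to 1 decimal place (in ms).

280.2 ms

The slope on a log₂ axis is (481 − 425) / (3.5850 − 2.5850) = 56.000 ms/bit.
Intercept: a = 425 − 56.000·log₂(6) = 280.242 ms.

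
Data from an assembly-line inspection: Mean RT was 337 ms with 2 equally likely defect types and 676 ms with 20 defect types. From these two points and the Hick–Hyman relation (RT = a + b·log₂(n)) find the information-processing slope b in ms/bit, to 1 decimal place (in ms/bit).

102.0 ms/bit

b = (RT₂ − RT₁)/(log₂ n₂ − log₂ n₁) = (676 − 337)/(4.3219 − 1) = 102.049 ms/bit.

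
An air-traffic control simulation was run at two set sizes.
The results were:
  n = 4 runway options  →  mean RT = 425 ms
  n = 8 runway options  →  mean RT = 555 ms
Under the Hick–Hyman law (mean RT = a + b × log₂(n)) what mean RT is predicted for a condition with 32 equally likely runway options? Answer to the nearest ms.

Fit slope and intercept:
  b = (555 − 425) / (log₂ 8 − log₂ 4) = 130 / (3 − 2) = 130 ms/bit
  a = 425 − 130 × 2 = 165 ms
Then RT(32) = 165 + 130 × log₂ 32 = 165 + 130 × 5 ≈ 815.000 ms.

815 ms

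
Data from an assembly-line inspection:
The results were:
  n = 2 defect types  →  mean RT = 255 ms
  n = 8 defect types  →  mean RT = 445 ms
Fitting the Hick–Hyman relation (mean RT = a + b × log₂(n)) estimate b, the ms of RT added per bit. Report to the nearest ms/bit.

b = (RT₂ − RT₁)/(log₂ n₂ − log₂ n₁) = (445 − 255)/(3 − 1) = 95 ms/bit.

95 ms/bit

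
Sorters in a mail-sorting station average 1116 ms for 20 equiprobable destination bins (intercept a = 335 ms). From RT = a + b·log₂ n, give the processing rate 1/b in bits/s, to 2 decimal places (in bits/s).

5.53 bits/s

Choice component = 1116 − 335 = 781 ms over log₂(20) = 4.3219 bits.
b = 781 / 4.3219 = 180.706 ms/bit, so 1/b = 5.534 bits/s.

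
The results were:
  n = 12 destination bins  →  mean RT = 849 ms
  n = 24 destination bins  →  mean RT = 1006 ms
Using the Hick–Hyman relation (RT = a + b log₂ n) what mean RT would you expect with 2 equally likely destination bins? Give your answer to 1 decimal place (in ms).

RT is linear in log₂ n, so two points fix the line:
  b = (1006 − 849) / (log₂ 24 − log₂ 12) = 157 / (4.5850 − 3.5850) = 157.000 ms/bit
  a = 849 − 157.000 × 3.5850 = 286.161 ms
Then RT(2) = 286.161 + 157.000 × log₂ 2 = 286.161 + 157.000 × 1 ≈ 443.161 ms.

443.2 ms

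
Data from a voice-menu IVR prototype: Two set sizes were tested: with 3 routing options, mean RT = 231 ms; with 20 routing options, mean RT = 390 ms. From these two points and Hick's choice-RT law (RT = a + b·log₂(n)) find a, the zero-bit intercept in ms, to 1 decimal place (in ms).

The slope on a log₂ axis is (390 − 231) / (4.3219 − 1.5850) = 58.094 ms/bit.
Intercept: a = 231 − 58.094·log₂(3) = 138.924 ms.

138.9 ms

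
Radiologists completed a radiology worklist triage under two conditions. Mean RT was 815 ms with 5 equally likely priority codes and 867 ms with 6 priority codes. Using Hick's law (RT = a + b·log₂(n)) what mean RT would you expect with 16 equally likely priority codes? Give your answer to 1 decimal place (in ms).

RT is linear in log₂ n, so two points fix the line:
  b = (867 − 815) / (log₂ 6 − log₂ 5) = 52 / (2.5850 − 2.3219) = 197.693 ms/bit
  a = 815 − 197.693 × 2.3219 = 355.972 ms
Then RT(16) = 355.972 + 197.693 × log₂ 16 = 355.972 + 197.693 × 4 ≈ 1146.743 ms.

1146.7 ms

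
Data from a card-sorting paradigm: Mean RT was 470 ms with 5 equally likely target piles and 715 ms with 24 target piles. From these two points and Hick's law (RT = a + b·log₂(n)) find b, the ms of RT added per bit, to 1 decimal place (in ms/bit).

108.3 ms/bit

b = (RT₂ − RT₁)/(log₂ n₂ − log₂ n₁) = (715 − 470)/(4.5850 − 2.3219) = 108.262 ms/bit.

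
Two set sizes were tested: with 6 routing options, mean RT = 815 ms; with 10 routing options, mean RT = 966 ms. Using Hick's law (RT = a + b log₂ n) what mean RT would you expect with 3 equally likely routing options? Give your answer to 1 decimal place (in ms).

RT is linear in log₂ n, so two points fix the line:
  b = (966 − 815) / (log₂ 10 − log₂ 6) = 151 / (3.3219 − 2.5850) = 204.894 ms/bit
  a = 815 − 204.894 × 2.5850 = 285.356 ms
Then RT(3) = 285.356 + 204.894 × log₂ 3 = 285.356 + 204.894 × 1.5850 ≈ 610.106 ms.

610.1 ms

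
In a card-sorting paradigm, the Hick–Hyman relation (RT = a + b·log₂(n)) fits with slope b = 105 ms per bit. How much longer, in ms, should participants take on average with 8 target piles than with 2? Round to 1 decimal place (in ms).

Only the slope matters, since a is common to both: ΔRT = b·log₂(n₂/n₁).
log₂(8) − log₂(2) = log₂(8/2) = log₂(4) = 2.
ΔRT = 105 × 2.0000 = 210.000 ms.

210.0 ms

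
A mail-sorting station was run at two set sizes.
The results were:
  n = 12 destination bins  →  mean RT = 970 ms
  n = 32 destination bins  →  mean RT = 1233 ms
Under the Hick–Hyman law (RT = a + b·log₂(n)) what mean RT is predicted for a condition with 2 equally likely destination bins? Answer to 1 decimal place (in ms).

With log₂ n on the abscissa the relation is linear; from the two conditions:
  b = (1233 − 970) / (log₂ 32 − log₂ 12) = 263 / (5 − 3.5850) = 185.861 ms/bit
  a = 970 − 185.861 × 3.5850 = 303.696 ms
Then RT(2) = 303.696 + 185.861 × log₂ 2 = 303.696 + 185.861 × 1 ≈ 489.557 ms.

489.6 ms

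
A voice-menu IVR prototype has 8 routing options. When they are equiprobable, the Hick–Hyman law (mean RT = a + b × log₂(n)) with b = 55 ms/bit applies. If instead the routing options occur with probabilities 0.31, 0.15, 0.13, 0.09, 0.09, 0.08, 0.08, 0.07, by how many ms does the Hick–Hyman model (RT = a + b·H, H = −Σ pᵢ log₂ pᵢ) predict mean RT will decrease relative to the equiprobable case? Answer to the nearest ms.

Equiprobable entropy H₀ = log₂ 8 = 3.0000 bits.
Skewed entropy H = −Σ pᵢ log₂ pᵢ = 2.7939 bits.
ΔRT = b·(H₀ − H) = 55 × 0.2061 = 11.34 ms.

11 ms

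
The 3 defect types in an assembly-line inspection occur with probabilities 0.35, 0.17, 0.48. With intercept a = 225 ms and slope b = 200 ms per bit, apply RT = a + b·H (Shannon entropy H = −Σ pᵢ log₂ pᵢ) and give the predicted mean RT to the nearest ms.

H = 0.35·log₂(1/0.35) + 0.17·log₂(1/0.17) + 0.48·log₂(1/0.48) = 1.4730 bits.
RT = 225 + 200 × 1.4730 = 519.59 ms.

520 ms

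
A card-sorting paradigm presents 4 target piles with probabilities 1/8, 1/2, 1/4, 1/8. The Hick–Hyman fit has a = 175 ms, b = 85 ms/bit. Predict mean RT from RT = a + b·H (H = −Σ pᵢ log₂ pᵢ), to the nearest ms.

324 ms

H = −Σ pᵢ log₂ pᵢ = 0.125·3 + 0.5·1 + 0.25·2 + 0.125·3 = 1.750 bits.
RT = 175 + 85 × 1.750 = 323.75 ms.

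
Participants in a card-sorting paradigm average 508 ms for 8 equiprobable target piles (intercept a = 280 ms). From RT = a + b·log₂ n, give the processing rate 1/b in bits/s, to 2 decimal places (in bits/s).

b = (508 − 280)/log₂ 8 = 228/3 = 76.000 ms per bit = 0.07600 s/bit; the reciprocal is 13.158 bits/s.

13.16 bits/s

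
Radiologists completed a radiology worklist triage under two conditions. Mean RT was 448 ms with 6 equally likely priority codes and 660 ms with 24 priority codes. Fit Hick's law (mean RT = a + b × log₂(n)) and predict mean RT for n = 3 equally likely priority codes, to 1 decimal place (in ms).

Solve the two-equation system in a and b:
  b = (660 − 448) / (log₂ 24 − log₂ 6) = 212 / (4.5850 − 2.5850) = 106.000 ms/bit
  a = 448 − 106.000 × 2.5850 = 173.994 ms
Then RT(3) = 173.994 + 106.000 × log₂ 3 = 173.994 + 106.000 × 1.5850 ≈ 342.000 ms.

342.0 ms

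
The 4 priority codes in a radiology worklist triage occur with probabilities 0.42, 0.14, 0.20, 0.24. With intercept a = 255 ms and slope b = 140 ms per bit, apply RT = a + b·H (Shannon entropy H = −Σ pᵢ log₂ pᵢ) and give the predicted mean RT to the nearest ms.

518 ms

Entropy contributions −pᵢ log₂ pᵢ: 0.5256, 0.3971, 0.4644, 0.4941; sum H = 1.8813 bits.
RT = a + bH = 255 + 140·1.8813 = 518.38 ms.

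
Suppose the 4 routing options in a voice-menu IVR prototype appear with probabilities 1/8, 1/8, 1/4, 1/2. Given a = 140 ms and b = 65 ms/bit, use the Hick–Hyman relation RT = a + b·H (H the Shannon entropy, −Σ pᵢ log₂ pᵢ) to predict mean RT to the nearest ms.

254 ms

H = −Σ pᵢ log₂ pᵢ = 0.125·3 + 0.125·3 + 0.25·2 + 0.5·1 = 1.750 bits.
RT = 140 + 65 × 1.750 = 253.75 ms.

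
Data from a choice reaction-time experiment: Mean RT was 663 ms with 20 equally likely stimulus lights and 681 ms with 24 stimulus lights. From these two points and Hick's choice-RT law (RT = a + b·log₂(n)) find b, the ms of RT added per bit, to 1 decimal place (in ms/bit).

68.4 ms/bit

The slope on a log₂ axis is (681 − 663) / (4.5850 − 4.3219) = 68.432 ms/bit.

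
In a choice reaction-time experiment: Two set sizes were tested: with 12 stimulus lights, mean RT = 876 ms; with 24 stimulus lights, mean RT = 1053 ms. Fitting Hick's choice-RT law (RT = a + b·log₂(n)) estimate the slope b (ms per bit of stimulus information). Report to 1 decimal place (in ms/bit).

Slope: b = (1053 − 876) / (log₂ 24 − log₂ 12) = 177/1.0000 = 177.000 ms/bit.

177.0 ms/bit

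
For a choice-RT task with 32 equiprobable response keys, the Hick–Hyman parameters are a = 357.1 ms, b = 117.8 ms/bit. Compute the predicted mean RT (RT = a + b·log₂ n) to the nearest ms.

946 ms

log₂(32) = 5 bits, so RT = 357.1 + 117.8 × 5 ≈ 946.100 ms.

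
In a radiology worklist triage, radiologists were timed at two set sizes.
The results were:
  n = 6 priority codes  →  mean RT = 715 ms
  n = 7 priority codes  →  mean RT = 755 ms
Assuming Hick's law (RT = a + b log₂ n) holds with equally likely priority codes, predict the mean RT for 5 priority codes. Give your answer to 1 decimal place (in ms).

RT is linear in log₂ n, so two points fix the line:
  b = (755 − 715) / (log₂ 7 − log₂ 6) = 40 / (2.8074 − 2.5850) = 179.862 ms/bit
  a = 715 − 179.862 × 2.5850 = 250.063 ms
Then RT(5) = 250.063 + 179.862 × log₂ 5 = 250.063 + 179.862 × 2.3219 ≈ 667.690 ms.

667.7 ms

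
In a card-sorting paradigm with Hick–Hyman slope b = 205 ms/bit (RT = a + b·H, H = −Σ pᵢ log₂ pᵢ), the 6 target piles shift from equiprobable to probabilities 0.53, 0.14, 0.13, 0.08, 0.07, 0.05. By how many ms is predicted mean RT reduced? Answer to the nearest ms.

111 ms

The RT saving is b·ΔH. Equiprobable H₀ = log₂(6) = 2.5850 bits; with the given probabilities H = 2.0414 bits.
b·(H₀ − H) = 205 × (2.5850 − 2.0414) = 111.44 ms.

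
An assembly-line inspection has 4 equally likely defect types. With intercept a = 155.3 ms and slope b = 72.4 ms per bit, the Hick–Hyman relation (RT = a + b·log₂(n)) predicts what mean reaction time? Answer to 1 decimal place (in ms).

log₂(4) = 2 bits, so RT = 155.3 + 72.4 × 2 ≈ 300.100 ms.

300.1 ms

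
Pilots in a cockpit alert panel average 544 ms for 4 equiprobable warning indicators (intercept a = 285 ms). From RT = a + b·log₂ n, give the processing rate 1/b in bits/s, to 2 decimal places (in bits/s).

b = (544 − 285)/log₂ 4 = 259/2 = 129.500 ms per bit = 0.12950 s/bit; the reciprocal is 7.722 bits/s.

7.72 bits/s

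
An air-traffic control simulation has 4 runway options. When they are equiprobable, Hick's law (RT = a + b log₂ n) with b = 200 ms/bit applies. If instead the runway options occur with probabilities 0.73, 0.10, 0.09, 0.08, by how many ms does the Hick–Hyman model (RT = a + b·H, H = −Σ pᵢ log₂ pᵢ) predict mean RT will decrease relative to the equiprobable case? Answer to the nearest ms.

146 ms

Equiprobable entropy H₀ = log₂ 4 = 2.0000 bits.
Skewed entropy H = −Σ pᵢ log₂ pᵢ = 1.2678 bits.
ΔRT = b·(H₀ − H) = 200 × 0.7322 = 146.44 ms.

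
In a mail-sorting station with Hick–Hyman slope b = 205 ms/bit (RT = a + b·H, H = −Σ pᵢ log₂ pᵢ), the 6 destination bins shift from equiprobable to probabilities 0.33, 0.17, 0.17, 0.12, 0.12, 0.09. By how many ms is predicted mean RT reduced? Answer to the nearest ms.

29 ms

The RT saving is b·ΔH. Equiprobable H₀ = log₂(6) = 2.5850 bits; with the given probabilities H = 2.4438 bits.
b·(H₀ − H) = 205 × (2.5850 − 2.4438) = 28.94 ms.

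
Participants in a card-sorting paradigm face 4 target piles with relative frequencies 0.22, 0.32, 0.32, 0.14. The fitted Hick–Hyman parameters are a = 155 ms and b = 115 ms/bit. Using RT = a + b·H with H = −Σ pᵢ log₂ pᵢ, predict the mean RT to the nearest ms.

H = 0.22·log₂(1/0.22) + 0.32·log₂(1/0.32) + 0.32·log₂(1/0.32) + 0.14·log₂(1/0.14) = 1.9298 bits.
RT = 155 + 115 × 1.9298 = 376.92 ms.

377 ms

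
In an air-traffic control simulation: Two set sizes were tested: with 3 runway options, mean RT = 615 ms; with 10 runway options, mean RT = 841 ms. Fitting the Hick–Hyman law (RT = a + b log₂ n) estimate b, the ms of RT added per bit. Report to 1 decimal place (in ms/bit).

Slope: b = (841 − 615) / (log₂ 10 − log₂ 3) = 226/1.7370 = 130.112 ms/bit.

130.1 ms/bit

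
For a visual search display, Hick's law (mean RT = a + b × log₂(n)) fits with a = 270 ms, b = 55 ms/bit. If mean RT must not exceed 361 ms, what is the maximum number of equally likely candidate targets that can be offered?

3

55·log₂ n ≤ 361 − 270 = 91, giving log₂ n ≤ 1.6545 and n ≤ 3.148. The largest whole number is 3.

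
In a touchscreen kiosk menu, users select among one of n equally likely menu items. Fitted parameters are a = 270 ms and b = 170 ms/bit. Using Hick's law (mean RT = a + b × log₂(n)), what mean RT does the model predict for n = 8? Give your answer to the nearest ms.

780 ms

log₂(8) = 3 bits, so RT = 270 + 170 × 3 ≈ 780.000 ms.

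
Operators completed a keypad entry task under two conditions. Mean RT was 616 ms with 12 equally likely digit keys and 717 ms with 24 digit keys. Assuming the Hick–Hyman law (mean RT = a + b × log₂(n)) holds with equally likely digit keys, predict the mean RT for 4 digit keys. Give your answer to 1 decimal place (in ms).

Fit slope and intercept:
  b = (717 − 616) / (log₂ 24 − log₂ 12) = 101 / (4.5850 − 3.5850) = 101.000 ms/bit
  a = 616 − 101.000 × 3.5850 = 253.919 ms
Then RT(4) = 253.919 + 101.000 × log₂ 4 = 253.919 + 101.000 × 2 ≈ 455.919 ms.

455.9 ms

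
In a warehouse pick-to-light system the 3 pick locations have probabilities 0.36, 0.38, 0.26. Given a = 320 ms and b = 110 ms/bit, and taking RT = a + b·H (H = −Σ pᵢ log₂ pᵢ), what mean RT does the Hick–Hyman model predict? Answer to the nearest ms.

492 ms

Entropy contributions −pᵢ log₂ pᵢ: 0.5306, 0.5305, 0.5053; sum H = 1.5664 bits.
RT = a + bH = 320 + 110·1.5664 = 492.30 ms.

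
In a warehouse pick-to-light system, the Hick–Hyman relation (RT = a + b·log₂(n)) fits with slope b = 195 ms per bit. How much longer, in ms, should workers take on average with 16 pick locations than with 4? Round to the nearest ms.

390 ms

ΔRT = (a + b log₂ n₂) − (a + b log₂ n₁) = b·(log₂ n₂ − log₂ n₁).
log₂(16) − log₂(4) = log₂(16/4) = log₂(4) = 2.
ΔRT = 195 × 2.0000 = 390.000 ms.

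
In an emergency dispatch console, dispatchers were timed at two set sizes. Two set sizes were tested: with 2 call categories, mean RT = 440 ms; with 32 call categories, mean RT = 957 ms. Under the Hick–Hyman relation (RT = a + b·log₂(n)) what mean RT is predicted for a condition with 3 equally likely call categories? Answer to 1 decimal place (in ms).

515.6 ms

RT is linear in log₂ n, so two points fix the line:
  b = (957 − 440) / (log₂ 32 − log₂ 2) = 517 / (5 − 1) = 129.250 ms/bit
  a = 440 − 129.250 × 1 = 310.750 ms
Then RT(3) = 310.750 + 129.250 × log₂ 3 = 310.750 + 129.250 × 1.5850 ≈ 515.606 ms.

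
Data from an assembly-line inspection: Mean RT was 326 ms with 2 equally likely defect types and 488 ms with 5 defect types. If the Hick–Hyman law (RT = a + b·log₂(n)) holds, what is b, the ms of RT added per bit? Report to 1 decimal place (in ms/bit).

The slope on a log₂ axis is (488 − 326) / (2.3219 − 1) = 122.548 ms/bit.

122.5 ms/bit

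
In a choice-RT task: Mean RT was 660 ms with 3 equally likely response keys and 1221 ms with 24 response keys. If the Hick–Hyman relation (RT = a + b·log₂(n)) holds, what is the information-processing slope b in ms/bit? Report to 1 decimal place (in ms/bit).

187.0 ms/bit

The slope on a log₂ axis is (1221 − 660) / (4.5850 − 1.5850) = 187.000 ms/bit.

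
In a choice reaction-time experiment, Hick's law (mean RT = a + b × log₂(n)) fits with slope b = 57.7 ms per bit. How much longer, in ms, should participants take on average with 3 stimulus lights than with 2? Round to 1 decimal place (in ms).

33.8 ms

The intercept a cancels: ΔRT = b·(log₂ n₂ − log₂ n₁) = b·log₂(n₂/n₁).
log₂(3) − log₂(2) = 1.5850 − 1 = 0.5850.
ΔRT = 57.7 × 0.5850 = 33.752 ms.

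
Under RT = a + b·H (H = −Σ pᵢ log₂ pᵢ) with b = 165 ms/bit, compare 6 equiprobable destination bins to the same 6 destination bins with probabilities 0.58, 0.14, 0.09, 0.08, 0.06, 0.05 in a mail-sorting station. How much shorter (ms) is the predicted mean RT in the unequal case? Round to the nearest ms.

110 ms

Equiprobable entropy H₀ = log₂ 6 = 2.5850 bits.
Skewed entropy H = −Σ pᵢ log₂ pᵢ = 1.9167 bits.
ΔRT = b·(H₀ − H) = 165 × 0.6683 = 110.26 ms.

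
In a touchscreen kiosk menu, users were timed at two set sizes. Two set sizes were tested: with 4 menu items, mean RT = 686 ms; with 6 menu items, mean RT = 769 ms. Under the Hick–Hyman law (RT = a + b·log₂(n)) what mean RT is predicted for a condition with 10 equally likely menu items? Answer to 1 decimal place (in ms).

873.6 ms

With log₂ n on the abscissa the relation is linear; from the two conditions:
  b = (769 − 686) / (log₂ 6 − log₂ 4) = 83 / (2.5850 − 2) = 141.889 ms/bit
  a = 686 − 141.889 × 2 = 402.221 ms
Then RT(10) = 402.221 + 141.889 × log₂ 10 = 402.221 + 141.889 × 3.3219 ≈ 873.568 ms.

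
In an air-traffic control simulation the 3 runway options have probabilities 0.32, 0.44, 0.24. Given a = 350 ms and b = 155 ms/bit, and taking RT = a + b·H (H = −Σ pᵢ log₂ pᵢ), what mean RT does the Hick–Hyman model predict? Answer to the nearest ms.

H = 0.32·log₂(1/0.32) + 0.44·log₂(1/0.44) + 0.24·log₂(1/0.24) = 1.5413 bits.
RT = 350 + 155 × 1.5413 = 588.90 ms.

589 ms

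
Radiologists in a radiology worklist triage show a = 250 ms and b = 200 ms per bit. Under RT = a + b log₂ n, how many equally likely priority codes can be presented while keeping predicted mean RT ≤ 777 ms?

Set 250 + 200·log₂ n ≤ 777 → log₂ n ≤ (777 − 250)/200 = 2.6350.
So n ≤ 2^2.6350 = 6.212; the largest integer n is 6.

6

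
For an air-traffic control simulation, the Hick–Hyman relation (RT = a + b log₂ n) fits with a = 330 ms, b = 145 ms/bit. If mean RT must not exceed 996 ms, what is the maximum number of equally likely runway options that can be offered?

24

Set 330 + 145·log₂ n ≤ 996 → log₂ n ≤ (996 − 330)/145 = 4.5931.
So n ≤ 2^4.5931 = 24.136; the largest integer n is 24.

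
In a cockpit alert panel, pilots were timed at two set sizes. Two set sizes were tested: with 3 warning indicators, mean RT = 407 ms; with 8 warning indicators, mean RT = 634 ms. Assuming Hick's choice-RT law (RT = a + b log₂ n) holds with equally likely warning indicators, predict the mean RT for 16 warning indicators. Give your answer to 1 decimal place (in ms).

794.4 ms

RT is linear in log₂ n, so two points fix the line:
  b = (634 − 407) / (log₂ 8 − log₂ 3) = 227 / (3 − 1.5850) = 160.420 ms/bit
  a = 407 − 160.420 × 1.5850 = 152.741 ms
Then RT(16) = 152.741 + 160.420 × log₂ 16 = 152.741 + 160.420 × 4 ≈ 794.420 ms.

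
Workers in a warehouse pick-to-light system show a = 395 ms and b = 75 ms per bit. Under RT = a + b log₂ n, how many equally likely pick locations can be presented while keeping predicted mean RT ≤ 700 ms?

16

Information budget: (700 − 395)/75 = 4.0667 bits, so n ≤ 2^4.0667 = 16.757 → at most 16.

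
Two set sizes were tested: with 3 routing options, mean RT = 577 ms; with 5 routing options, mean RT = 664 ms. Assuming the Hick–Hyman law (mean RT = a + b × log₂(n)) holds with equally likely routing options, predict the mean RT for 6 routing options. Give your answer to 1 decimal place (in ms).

695.1 ms

Solve the two-equation system in a and b:
  b = (664 − 577) / (log₂ 5 − log₂ 3) = 87 / (2.3219 − 1.5850) = 118.052 ms/bit
  a = 577 − 118.052 × 1.5850 = 389.893 ms
Then RT(6) = 389.893 + 118.052 × log₂ 6 = 389.893 + 118.052 × 2.5850 ≈ 695.052 ms.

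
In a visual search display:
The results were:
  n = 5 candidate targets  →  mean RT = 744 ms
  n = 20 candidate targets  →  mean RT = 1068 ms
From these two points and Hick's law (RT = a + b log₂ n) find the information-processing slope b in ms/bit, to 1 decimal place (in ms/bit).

162.0 ms/bit

b = (RT₂ − RT₁)/(log₂ n₂ − log₂ n₁) = (1068 − 744)/(4.3219 − 2.3219) = 162.000 ms/bit.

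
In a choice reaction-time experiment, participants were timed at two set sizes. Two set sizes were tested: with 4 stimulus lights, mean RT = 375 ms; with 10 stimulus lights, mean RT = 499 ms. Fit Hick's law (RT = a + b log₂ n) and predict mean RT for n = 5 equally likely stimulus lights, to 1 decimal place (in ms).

Fit slope and intercept:
  b = (499 − 375) / (log₂ 10 − log₂ 4) = 124 / (3.3219 − 2) = 93.802 ms/bit
  a = 375 − 93.802 × 2 = 187.395 ms
Then RT(5) = 187.395 + 93.802 × log₂ 5 = 187.395 + 93.802 × 2.3219 ≈ 405.198 ms.

405.2 ms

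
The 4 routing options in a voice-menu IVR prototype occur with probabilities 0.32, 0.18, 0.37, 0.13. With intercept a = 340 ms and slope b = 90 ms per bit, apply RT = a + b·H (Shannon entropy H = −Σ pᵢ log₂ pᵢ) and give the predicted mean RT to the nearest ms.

510 ms

Entropy contributions −pᵢ log₂ pᵢ: 0.5260, 0.4453, 0.5307, 0.3826; sum H = 1.8847 bits.
RT = a + bH = 340 + 90·1.8847 = 509.62 ms.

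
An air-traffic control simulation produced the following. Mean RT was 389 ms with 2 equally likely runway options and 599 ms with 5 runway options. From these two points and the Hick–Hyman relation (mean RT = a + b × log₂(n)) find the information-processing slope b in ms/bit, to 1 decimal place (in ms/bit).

b = (RT₂ − RT₁)/(log₂ n₂ − log₂ n₁) = (599 − 389)/(2.3219 − 1) = 158.859 ms/bit.

158.9 ms/bit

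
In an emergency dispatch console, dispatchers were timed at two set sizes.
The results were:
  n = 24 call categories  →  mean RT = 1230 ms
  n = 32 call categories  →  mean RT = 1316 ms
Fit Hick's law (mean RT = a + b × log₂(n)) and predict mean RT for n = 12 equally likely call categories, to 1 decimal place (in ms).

With log₂ n on the abscissa the relation is linear; from the two conditions:
  b = (1316 − 1230) / (log₂ 32 − log₂ 24) = 86 / (5 − 4.5850) = 207.210 ms/bit
  a = 1230 − 207.210 × 4.5850 = 279.949 ms
Then RT(12) = 279.949 + 207.210 × log₂ 12 = 279.949 + 207.210 × 3.5850 ≈ 1022.790 ms.

1022.8 ms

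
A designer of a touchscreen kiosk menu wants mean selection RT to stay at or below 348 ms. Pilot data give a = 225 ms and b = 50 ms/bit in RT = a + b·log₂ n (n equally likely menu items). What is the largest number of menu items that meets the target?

5

Set 225 + 50·log₂ n ≤ 348 → log₂ n ≤ (348 − 225)/50 = 2.4600.
So n ≤ 2^2.4600 = 5.502; the largest integer n is 5.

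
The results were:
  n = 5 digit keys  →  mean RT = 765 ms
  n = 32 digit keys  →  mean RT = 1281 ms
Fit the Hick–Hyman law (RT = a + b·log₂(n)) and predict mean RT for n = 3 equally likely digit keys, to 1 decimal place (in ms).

With log₂ n on the abscissa the relation is linear; from the two conditions:
  b = (1281 − 765) / (log₂ 32 − log₂ 5) = 516 / (5 − 2.3219) = 192.676 ms/bit
  a = 765 − 192.676 × 2.3219 = 317.620 ms
Then RT(3) = 317.620 + 192.676 × log₂ 3 = 317.620 + 192.676 × 1.5850 ≈ 623.004 ms.

623.0 ms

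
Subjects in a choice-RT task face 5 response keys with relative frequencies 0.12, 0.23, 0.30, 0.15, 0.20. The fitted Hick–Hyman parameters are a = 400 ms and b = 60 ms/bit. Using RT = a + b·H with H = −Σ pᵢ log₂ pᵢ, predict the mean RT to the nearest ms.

535 ms

Entropy contributions −pᵢ log₂ pᵢ: 0.3671, 0.4877, 0.5211, 0.4105, 0.4644; sum H = 2.2508 bits.
RT = a + bH = 400 + 60·2.2508 = 535.05 ms.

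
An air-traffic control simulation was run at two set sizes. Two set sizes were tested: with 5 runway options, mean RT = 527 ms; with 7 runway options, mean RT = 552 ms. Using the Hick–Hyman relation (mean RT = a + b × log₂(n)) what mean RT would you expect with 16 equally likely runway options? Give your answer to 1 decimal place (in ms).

With log₂ n on the abscissa the relation is linear; from the two conditions:
  b = (552 − 527) / (log₂ 7 − log₂ 5) = 25 / (2.8074 − 2.3219) = 51.501 ms/bit
  a = 527 − 51.501 × 2.3219 = 407.418 ms
Then RT(16) = 407.418 + 51.501 × log₂ 16 = 407.418 + 51.501 × 4 ≈ 613.422 ms.

613.4 ms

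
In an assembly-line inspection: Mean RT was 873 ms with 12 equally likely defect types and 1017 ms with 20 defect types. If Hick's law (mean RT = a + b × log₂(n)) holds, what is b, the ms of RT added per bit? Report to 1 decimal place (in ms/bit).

b = (RT₂ − RT₁)/(log₂ n₂ − log₂ n₁) = (1017 − 873)/(4.3219 − 3.5850) = 195.396 ms/bit.

195.4 ms/bit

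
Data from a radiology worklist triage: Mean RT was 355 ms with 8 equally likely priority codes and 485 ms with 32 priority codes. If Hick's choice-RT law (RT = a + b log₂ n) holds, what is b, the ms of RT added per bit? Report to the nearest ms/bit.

65 ms/bit

The slope on a log₂ axis is (485 − 355) / (5 − 3) = 65 ms/bit.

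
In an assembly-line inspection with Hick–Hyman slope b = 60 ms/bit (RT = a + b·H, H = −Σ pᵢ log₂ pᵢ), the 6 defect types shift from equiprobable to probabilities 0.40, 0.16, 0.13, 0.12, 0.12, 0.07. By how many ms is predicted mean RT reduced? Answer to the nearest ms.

The RT saving is b·ΔH. Equiprobable H₀ = log₂(6) = 2.5850 bits; with the given probabilities H = 2.3371 bits.
b·(H₀ − H) = 60 × (2.5850 − 2.3371) = 14.87 ms.

15 ms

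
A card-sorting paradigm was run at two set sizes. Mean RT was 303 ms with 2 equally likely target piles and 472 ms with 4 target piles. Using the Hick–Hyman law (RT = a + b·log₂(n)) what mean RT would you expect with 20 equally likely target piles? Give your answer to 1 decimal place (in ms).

With log₂ n on the abscissa the relation is linear; from the two conditions:
  b = (472 − 303) / (log₂ 4 − log₂ 2) = 169 / (2 − 1) = 169.000 ms/bit
  a = 303 − 169.000 × 1 = 134.000 ms
Then RT(20) = 134.000 + 169.000 × log₂ 20 = 134.000 + 169.000 × 4.3219 ≈ 864.406 ms.

864.4 ms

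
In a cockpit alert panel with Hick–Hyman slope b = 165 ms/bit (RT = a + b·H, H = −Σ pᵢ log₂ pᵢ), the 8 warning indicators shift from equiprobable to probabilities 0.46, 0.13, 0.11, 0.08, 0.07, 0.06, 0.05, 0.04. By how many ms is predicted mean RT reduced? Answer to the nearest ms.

Equiprobable entropy H₀ = log₂ 8 = 3.0000 bits.
Skewed entropy H = −Σ pᵢ log₂ pᵢ = 2.4537 bits.
ΔRT = b·(H₀ − H) = 165 × 0.5463 = 90.14 ms.

90 ms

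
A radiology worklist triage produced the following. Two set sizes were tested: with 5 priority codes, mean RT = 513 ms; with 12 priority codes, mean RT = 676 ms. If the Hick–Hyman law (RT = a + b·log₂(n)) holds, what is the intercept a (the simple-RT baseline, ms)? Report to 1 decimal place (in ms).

213.3 ms

The slope on a log₂ axis is (676 − 513) / (3.5850 − 2.3219) = 129.054 ms/bit.
Intercept: a = 513 − 129.054·log₂(5) = 213.345 ms.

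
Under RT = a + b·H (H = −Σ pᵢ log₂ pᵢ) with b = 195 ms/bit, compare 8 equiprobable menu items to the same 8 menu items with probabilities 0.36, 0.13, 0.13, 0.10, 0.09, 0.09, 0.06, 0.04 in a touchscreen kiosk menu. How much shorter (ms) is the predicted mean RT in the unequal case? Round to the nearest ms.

The RT saving is b·ΔH. Equiprobable H₀ = log₂(8) = 3.0000 bits; with the given probabilities H = 2.6827 bits.
b·(H₀ − H) = 195 × (3.0000 − 2.6827) = 61.88 ms.

62 ms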